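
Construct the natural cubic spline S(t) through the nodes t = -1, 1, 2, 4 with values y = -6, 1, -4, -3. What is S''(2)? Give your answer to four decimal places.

7.1143

Write σ_i for S''(x_i). With h_i = 2, 1, 2 and divided differences Δ_i = 7/2, -5, 1/2, the continuity of S' gives the tridiagonal system
  2·σ_0 + 6·σ_1 + 1·σ_2 = 6(Δ_1 - Δ_0) = -51
  1·σ_1 + 6·σ_2 + 2·σ_3 = 6(Δ_2 - Δ_1) = 33
Natural end conditions: σ_0 = σ_3 = 0.
Forward elimination and back-substitution give σ_0 = 0, σ_1 = -339/35, σ_2 = 249/35, σ_3 = 0.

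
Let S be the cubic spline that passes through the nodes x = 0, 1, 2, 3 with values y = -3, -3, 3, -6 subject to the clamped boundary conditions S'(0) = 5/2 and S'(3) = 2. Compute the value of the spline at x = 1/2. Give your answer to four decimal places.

-3.2958

Put m_i = S'' at the i-th knot. Here h = (1, 1, 1) and Δ = (0, 6, -9), so the interior equations h_(i-1)·m_(i-1) + 2(h_(i-1)+h_i)·m_i + h_i·m_(i+1) = 6(Δ_i − Δ_(i-1)) read
  1·m_0 + 4·m_1 + 1·m_2 = 6(Δ_1 - Δ_0) = 36
  1·m_1 + 4·m_2 + 1·m_3 = 6(Δ_2 - Δ_1) = -90
Clamped end conditions give two more equations: 2h_0·m_0 + h_0·m_1 = 6(Δ_0 - S'(0)) = -15 and h_2·m_2 + 2h_2·m_3 = 6(S'(3) - Δ_2) = 66.
Hence m_0 = -296/15, m_1 = 367/15, m_2 = -632/15, m_3 = 811/15.
On [0, 1], S(x) = -3 + 5/2·x - 148/15·x² + 221/30·x³.
With x = 1/2: S(1/2) = -791/240.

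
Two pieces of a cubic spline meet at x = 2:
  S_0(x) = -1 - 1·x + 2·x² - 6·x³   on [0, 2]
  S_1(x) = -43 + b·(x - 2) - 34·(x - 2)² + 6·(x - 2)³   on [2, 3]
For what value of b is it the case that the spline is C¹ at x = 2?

S_0'(x) = -1 + 4·x - 18·x², so S_0'(2) = -65. On the right, S_1'(2) = b, so b = -65.

-65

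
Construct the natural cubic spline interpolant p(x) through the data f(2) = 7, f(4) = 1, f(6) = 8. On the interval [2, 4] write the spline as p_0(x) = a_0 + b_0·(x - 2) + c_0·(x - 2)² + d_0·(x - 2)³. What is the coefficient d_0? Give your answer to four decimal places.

0.4063

Put σ_i = p'' at the i-th knot. Here h = (2, 2) and Δ = (-3, 7/2), so the interior equations h_(i-1)·σ_(i-1) + 2(h_(i-1)+h_i)·σ_i + h_i·σ_(i+1) = 6(Δ_i − Δ_(i-1)) read
  2·σ_0 + 8·σ_1 + 2·σ_2 = 6(Δ_1 - Δ_0) = 39
Natural end conditions: σ_0 = σ_2 = 0.
Hence σ_0 = 0, σ_1 = 39/8, σ_2 = 0.
On [2, 4], with p_0(x) = a_0 + b_0·(x - 2) + c_0·(x - 2)² + d_0·(x - 2)³: c_0 = σ_0/2 = 0, d_0 = (σ_1 - σ_0)/(6h_0) = 13/32, b_0 = Δ_0 - h_0(2σ_0 + σ_1)/6 = -37/8.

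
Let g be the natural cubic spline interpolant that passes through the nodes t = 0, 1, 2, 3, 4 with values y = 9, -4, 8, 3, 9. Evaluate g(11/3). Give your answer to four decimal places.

5.6349

Write M_i for g''(x_i). With h_i = 1, 1, 1, 1 and divided differences Δ_i = -13, 12, -5, 6, the continuity of g' gives the tridiagonal system
  1·M_0 + 4·M_1 + 1·M_2 = 6(Δ_1 - Δ_0) = 150
  1·M_1 + 4·M_2 + 1·M_3 = 6(Δ_2 - Δ_1) = -102
  1·M_2 + 4·M_3 + 1·M_4 = 6(Δ_3 - Δ_2) = 66
Natural end conditions: M_0 = M_4 = 0.
Solving: M_0 = 0, M_1 = 681/14, M_2 = -312/7, M_3 = 387/14, M_4 = 0.
On [3, 4], g(t) = 3 - 45/14·(t - 3) + 387/28·(t - 3)² - 129/28·(t - 3)³.
With (t - 3) = 2/3: g(11/3) = 355/63.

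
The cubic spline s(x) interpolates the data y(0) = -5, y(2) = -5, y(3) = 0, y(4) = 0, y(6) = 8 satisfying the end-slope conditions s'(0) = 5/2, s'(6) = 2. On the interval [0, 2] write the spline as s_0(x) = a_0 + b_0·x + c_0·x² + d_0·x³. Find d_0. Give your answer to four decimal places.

1.5521

Write M_i for s''(x_i). With h_i = 2, 1, 1, 2 and divided differences Δ_i = 0, 5, 0, 4, the continuity of s' gives the tridiagonal system
  2·M_0 + 6·M_1 + 1·M_2 = 6(Δ_1 - Δ_0) = 30
  1·M_1 + 4·M_2 + 1·M_3 = 6(Δ_2 - Δ_1) = -30
  1·M_2 + 6·M_3 + 2·M_4 = 6(Δ_3 - Δ_2) = 24
Clamped end conditions give two more equations: 2h_0·M_0 + h_0·M_1 = 6(Δ_0 - s'(0)) = -15 and h_3·M_3 + 2h_3·M_4 = 6(s'(6) - Δ_3) = -12.
Solving: M_0 = -209/24, M_1 = 119/12, M_2 = -145/12, M_3 = 101/12, M_4 = -173/24.
On [0, 2], with s_0(x) = a_0 + b_0·x + c_0·x² + d_0·x³: c_0 = M_0/2 = -209/48, d_0 = (M_1 - M_0)/(6h_0) = 149/96, b_0 = Δ_0 - h_0(2M_0 + M_1)/6 = 5/2.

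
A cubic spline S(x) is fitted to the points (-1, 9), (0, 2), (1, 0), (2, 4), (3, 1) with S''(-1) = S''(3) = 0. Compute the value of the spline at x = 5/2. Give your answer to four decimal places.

With M_i denoting the second derivative at x_i, h_i = 1, 1, 1, 1, and Δ_i = (y_(i+1) − y_i)/h_i = -7, -2, 4, -3:
  1·M_0 + 4·M_1 + 1·M_2 = 6(Δ_1 - Δ_0) = 30
  1·M_1 + 4·M_2 + 1·M_3 = 6(Δ_2 - Δ_1) = 36
  1·M_2 + 4·M_3 + 1·M_4 = 6(Δ_3 - Δ_2) = -42
Natural end conditions: M_0 = M_4 = 0.
Solving the tridiagonal system: M_0 = 0, M_1 = 33/7, M_2 = 78/7, M_3 = -93/7, M_4 = 0.
On [2, 3], S(x) = 4 + 10/7·(x - 2) - 93/14·(x - 2)² + 31/14·(x - 2)³.
With (x - 2) = 1/2: S(5/2) = 373/112.

3.3304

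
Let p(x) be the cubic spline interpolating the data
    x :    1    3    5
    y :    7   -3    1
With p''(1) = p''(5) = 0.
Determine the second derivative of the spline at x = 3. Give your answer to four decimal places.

With m_i denoting the second derivative at x_i, h_i = 2, 2, and Δ_i = (y_(i+1) − y_i)/h_i = -5, 2:
  2·m_0 + 8·m_1 + 2·m_2 = 6(Δ_1 - Δ_0) = 42
Natural end conditions: m_0 = m_2 = 0.
Solving: m_0 = 0, m_1 = 21/4, m_2 = 0.

5.2500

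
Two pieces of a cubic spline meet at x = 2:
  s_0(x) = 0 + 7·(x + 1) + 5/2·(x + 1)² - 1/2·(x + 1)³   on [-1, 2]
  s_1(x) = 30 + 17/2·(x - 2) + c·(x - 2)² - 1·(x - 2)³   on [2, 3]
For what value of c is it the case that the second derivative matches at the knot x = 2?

-2

s_0''(x) = 5 - 3·(x + 1), so s_0''(2) = -4. On the right, s_1''(2) = 2c, so c = -2.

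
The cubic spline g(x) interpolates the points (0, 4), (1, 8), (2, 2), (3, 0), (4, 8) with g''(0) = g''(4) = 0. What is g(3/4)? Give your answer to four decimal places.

7.9141

Write m_i for g''(x_i). With h_i = 1, 1, 1, 1 and divided differences Δ_i = 4, -6, -2, 8, the continuity of g' gives the tridiagonal system
  1·m_0 + 4·m_1 + 1·m_2 = 6(Δ_1 - Δ_0) = -60
  1·m_1 + 4·m_2 + 1·m_3 = 6(Δ_2 - Δ_1) = 24
  1·m_2 + 4·m_3 + 1·m_4 = 6(Δ_3 - Δ_2) = 60
Natural end conditions: m_0 = m_4 = 0.
Solving the tridiagonal system: m_0 = 0, m_1 = -117/7, m_2 = 48/7, m_3 = 93/7, m_4 = 0.
On [0, 1], g(x) = 4 + 95/14·x + 0·x² - 39/14·x³.
With x = 3/4: g(3/4) = 1013/128.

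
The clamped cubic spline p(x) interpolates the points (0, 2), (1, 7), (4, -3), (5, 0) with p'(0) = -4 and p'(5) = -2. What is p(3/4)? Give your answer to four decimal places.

5.2433

Put M_i = p'' at the i-th knot. Here h = (1, 3, 1) and Δ = (5, -10/3, 3), so the interior equations h_(i-1)·M_(i-1) + 2(h_(i-1)+h_i)·M_i + h_i·M_(i+1) = 6(Δ_i − Δ_(i-1)) read
  1·M_0 + 8·M_1 + 3·M_2 = 6(Δ_1 - Δ_0) = -50
  3·M_1 + 8·M_2 + 1·M_3 = 6(Δ_2 - Δ_1) = 38
Clamped end conditions give two more equations: 2h_0·M_0 + h_0·M_1 = 6(Δ_0 - p'(0)) = 54 and h_2·M_2 + 2h_2·M_3 = 6(p'(5) - Δ_2) = -30.
Forward elimination and back-substitution give M_0 = 2192/63, M_1 = -982/63, M_2 = 838/63, M_3 = -1364/63.
On [0, 1], p(x) = 2 - 4·x + 1096/63·x² - 529/63·x³.
With x = 3/4: p(3/4) = 2349/448.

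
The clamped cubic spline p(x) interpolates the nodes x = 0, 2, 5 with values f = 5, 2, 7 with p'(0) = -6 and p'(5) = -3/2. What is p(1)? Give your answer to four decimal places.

1.5625

With M_i denoting the second derivative at x_i, h_i = 2, 3, and Δ_i = (y_(i+1) − y_i)/h_i = -3/2, 5/3:
  2·M_0 + 10·M_1 + 3·M_2 = 6(Δ_1 - Δ_0) = 19
Clamped end conditions give two more equations: 2h_0·M_0 + h_0·M_1 = 6(Δ_0 - p'(0)) = 27 and h_1·M_1 + 2h_1·M_2 = 6(p'(5) - Δ_1) = -19.
Hence M_0 = 23/4, M_1 = 2, M_2 = -25/6.
On [0, 2], p(x) = 5 - 6·x + 23/8·x² - 5/16·x³.
With x = 1: p(1) = 25/16.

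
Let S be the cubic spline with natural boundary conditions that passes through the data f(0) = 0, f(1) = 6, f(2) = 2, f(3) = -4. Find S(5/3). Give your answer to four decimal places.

With M_i denoting the second derivative at x_i, h_i = 1, 1, 1, and Δ_i = (y_(i+1) − y_i)/h_i = 6, -4, -6:
  1·M_0 + 4·M_1 + 1·M_2 = 6(Δ_1 - Δ_0) = -60
  1·M_1 + 4·M_2 + 1·M_3 = 6(Δ_2 - Δ_1) = -12
Natural end conditions: M_0 = M_3 = 0.
Solving the tridiagonal system: M_0 = 0, M_1 = -76/5, M_2 = 4/5, M_3 = 0.
On [1, 2], S(t) = 6 + 14/15·(t - 1) - 38/5·(t - 1)² + 8/3·(t - 1)³.
With (t - 1) = 2/3: S(5/3) = 1634/405.

4.0346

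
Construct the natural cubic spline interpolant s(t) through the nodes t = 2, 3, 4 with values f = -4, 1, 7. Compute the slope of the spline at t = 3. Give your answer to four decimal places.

With σ_i denoting the second derivative at x_i, h_i = 1, 1, and Δ_i = (y_(i+1) − y_i)/h_i = 5, 6:
  1·σ_0 + 4·σ_1 + 1·σ_2 = 6(Δ_1 - Δ_0) = 6
Natural end conditions: σ_0 = σ_2 = 0.
Solving the tridiagonal system: σ_0 = 0, σ_1 = 3/2, σ_2 = 0.
On [3, 4], s'(t) = b_1 + 2c_1·(t - 3) + 3d_1·(t - 3)² with b_1 = Δ_1 - h_1(2σ_1 + σ_2)/6 = 11/2, c_1 = σ_1/2 = 3/4, d_1 = (σ_2 - σ_1)/(6h_1) = -1/4. So s'(3) = 11/2.

5.5000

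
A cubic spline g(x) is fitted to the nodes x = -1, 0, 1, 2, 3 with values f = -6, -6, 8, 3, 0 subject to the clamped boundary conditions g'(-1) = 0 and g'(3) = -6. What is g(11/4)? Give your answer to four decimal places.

Let M_i = g''(x_i). Step sizes h_i = 1, 1, 1, 1; slopes of the chords Δ_i = (y_(i+1) - y_i)/h_i = 0, 14, -5, -3.
  1·M_0 + 4·M_1 + 1·M_2 = 6(Δ_1 - Δ_0) = 84
  1·M_1 + 4·M_2 + 1·M_3 = 6(Δ_2 - Δ_1) = -114
  1·M_2 + 4·M_3 + 1·M_4 = 6(Δ_3 - Δ_2) = 12
Clamped end conditions give two more equations: 2h_0·M_0 + h_0·M_1 = 6(Δ_0 - g'(-1)) = 0 and h_3·M_3 + 2h_3·M_4 = 6(g'(3) - Δ_3) = -18.
Solving: M_0 = -18, M_1 = 36, M_2 = -42, M_3 = 18, M_4 = -18.
On [2, 3], g(x) = 3 - 6·(x - 2) + 9·(x - 2)² - 6·(x - 2)³.
With (x - 2) = 3/4: g(11/4) = 33/32.

1.0313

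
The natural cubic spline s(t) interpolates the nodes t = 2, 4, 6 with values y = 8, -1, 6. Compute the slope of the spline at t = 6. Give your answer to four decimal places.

5.5000

Write M_i for s''(x_i). With h_i = 2, 2 and divided differences Δ_i = -9/2, 7/2, the continuity of s' gives the tridiagonal system
  2·M_0 + 8·M_1 + 2·M_2 = 6(Δ_1 - Δ_0) = 48
Natural end conditions: M_0 = M_2 = 0.
Forward elimination and back-substitution give M_0 = 0, M_1 = 6, M_2 = 0.
On [4, 6], s'(t) = b_1 + 2c_1·(t - 4) + 3d_1·(t - 4)² with b_1 = Δ_1 - h_1(2M_1 + M_2)/6 = -1/2, c_1 = M_1/2 = 3, d_1 = (M_2 - M_1)/(6h_1) = -1/2. So s'(6) = 11/2.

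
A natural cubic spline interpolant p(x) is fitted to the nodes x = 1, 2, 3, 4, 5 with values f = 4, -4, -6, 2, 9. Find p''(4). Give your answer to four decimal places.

-5.2500

Write σ_i for p''(x_i). With h_i = 1, 1, 1, 1 and divided differences Δ_i = -8, -2, 8, 7, the continuity of p' gives the tridiagonal system
  1·σ_0 + 4·σ_1 + 1·σ_2 = 6(Δ_1 - Δ_0) = 36
  1·σ_1 + 4·σ_2 + 1·σ_3 = 6(Δ_2 - Δ_1) = 60
  1·σ_2 + 4·σ_3 + 1·σ_4 = 6(Δ_3 - Δ_2) = -6
Natural end conditions: σ_0 = σ_4 = 0.
Hence σ_0 = 0, σ_1 = 21/4, σ_2 = 15, σ_3 = -21/4, σ_4 = 0.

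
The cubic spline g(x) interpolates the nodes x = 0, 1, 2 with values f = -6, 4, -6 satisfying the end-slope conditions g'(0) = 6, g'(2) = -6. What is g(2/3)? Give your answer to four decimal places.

1.8519

Let M_i = g''(x_i). Step sizes h_i = 1, 1; slopes of the chords Δ_i = (y_(i+1) - y_i)/h_i = 10, -10.
  1·M_0 + 4·M_1 + 1·M_2 = 6(Δ_1 - Δ_0) = -120
Clamped end conditions give two more equations: 2h_0·M_0 + h_0·M_1 = 6(Δ_0 - g'(0)) = 24 and h_1·M_1 + 2h_1·M_2 = 6(g'(2) - Δ_1) = 24.
Hence M_0 = 36, M_1 = -48, M_2 = 36.
On [0, 1], g(x) = -6 + 6·x + 18·x² - 14·x³.
With x = 2/3: g(2/3) = 50/27.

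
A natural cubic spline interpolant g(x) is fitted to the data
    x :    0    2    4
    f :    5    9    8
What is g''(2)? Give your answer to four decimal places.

Let M_i = g''(x_i). Step sizes h_i = 2, 2; slopes of the chords Δ_i = (y_(i+1) - y_i)/h_i = 2, -1/2.
  2·M_0 + 8·M_1 + 2·M_2 = 6(Δ_1 - Δ_0) = -15
Natural end conditions: M_0 = M_2 = 0.
Forward elimination and back-substitution give M_0 = 0, M_1 = -15/8, M_2 = 0.

-1.8750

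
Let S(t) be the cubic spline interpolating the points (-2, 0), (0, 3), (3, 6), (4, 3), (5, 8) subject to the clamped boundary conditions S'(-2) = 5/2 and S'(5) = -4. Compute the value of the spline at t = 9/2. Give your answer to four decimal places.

Put σ_i = S'' at the i-th knot. Here h = (2, 3, 1, 1) and Δ = (3/2, 1, -3, 5), so the interior equations h_(i-1)·σ_(i-1) + 2(h_(i-1)+h_i)·σ_i + h_i·σ_(i+1) = 6(Δ_i − Δ_(i-1)) read
  2·σ_0 + 10·σ_1 + 3·σ_2 = 6(Δ_1 - Δ_0) = -3
  3·σ_1 + 8·σ_2 + 1·σ_3 = 6(Δ_2 - Δ_1) = -24
  1·σ_2 + 4·σ_3 + 1·σ_4 = 6(Δ_3 - Δ_2) = 48
Clamped end conditions give two more equations: 2h_0·σ_0 + h_0·σ_1 = 6(Δ_0 - S'(-2)) = -6 and h_3·σ_3 + 2h_3·σ_4 = 6(S'(5) - Δ_3) = -54.
Solving the tridiagonal system: σ_0 = -247/94, σ_1 = 106/47, σ_2 = -318/47, σ_3 = 1098/47, σ_4 = -1818/47.
On [4, 5], S(t) = 3 + 172/47·(t - 4) + 549/47·(t - 4)² - 486/47·(t - 4)³.
With (t - 4) = 1/2: S(9/2) = 607/94.

6.4574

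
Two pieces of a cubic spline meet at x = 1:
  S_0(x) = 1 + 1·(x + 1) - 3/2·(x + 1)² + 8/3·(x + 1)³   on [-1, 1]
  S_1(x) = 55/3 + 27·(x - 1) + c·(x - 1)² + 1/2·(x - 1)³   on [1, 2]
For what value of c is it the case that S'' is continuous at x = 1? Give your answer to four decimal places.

S_0''(x) = -3 + 16·(x + 1), so S_0''(1) = 29. On the right, S_1''(1) = 2c, so c = 29/2.

14.5000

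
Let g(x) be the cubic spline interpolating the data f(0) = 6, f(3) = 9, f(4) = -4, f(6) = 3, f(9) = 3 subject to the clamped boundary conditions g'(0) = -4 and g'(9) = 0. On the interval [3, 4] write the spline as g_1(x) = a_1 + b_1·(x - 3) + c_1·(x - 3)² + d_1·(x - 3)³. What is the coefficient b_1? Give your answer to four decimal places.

Write M_i for g''(x_i). With h_i = 3, 1, 2, 3 and divided differences Δ_i = 1, -13, 7/2, 0, the continuity of g' gives the tridiagonal system
  3·M_0 + 8·M_1 + 1·M_2 = 6(Δ_1 - Δ_0) = -84
  1·M_1 + 6·M_2 + 2·M_3 = 6(Δ_2 - Δ_1) = 99
  2·M_2 + 10·M_3 + 3·M_4 = 6(Δ_3 - Δ_2) = -21
Clamped end conditions give two more equations: 2h_0·M_0 + h_0·M_1 = 6(Δ_0 - g'(0)) = 30 and h_3·M_3 + 2h_3·M_4 = 6(g'(9) - Δ_3) = 0.
Solving the tridiagonal system: M_0 = 5671/396, M_1 = -3691/198, M_2 = 8779/396, M_3 = -761/99, M_4 = 761/198.
On [3, 4], with g_1(x) = a_1 + b_1·(x - 3) + c_1·(x - 3)² + d_1·(x - 3)³: c_1 = M_1/2 = -3691/396, d_1 = (M_2 - M_1)/(6h_1) = 5387/792, b_1 = Δ_1 - h_1(2M_1 + M_2)/6 = -2767/264.

-10.4811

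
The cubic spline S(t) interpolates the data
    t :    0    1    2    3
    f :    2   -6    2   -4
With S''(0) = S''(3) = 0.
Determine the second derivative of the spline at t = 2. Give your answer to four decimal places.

With m_i denoting the second derivative at x_i, h_i = 1, 1, 1, and Δ_i = (y_(i+1) − y_i)/h_i = -8, 8, -6:
  1·m_0 + 4·m_1 + 1·m_2 = 6(Δ_1 - Δ_0) = 96
  1·m_1 + 4·m_2 + 1·m_3 = 6(Δ_2 - Δ_1) = -84
Natural end conditions: m_0 = m_3 = 0.
Hence m_0 = 0, m_1 = 156/5, m_2 = -144/5, m_3 = 0.

-28.8000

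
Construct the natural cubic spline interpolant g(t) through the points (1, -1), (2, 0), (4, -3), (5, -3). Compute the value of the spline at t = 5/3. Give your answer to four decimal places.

With σ_i denoting the second derivative at x_i, h_i = 1, 2, 1, and Δ_i = (y_(i+1) − y_i)/h_i = 1, -3/2, 0:
  1·σ_0 + 6·σ_1 + 2·σ_2 = 6(Δ_1 - Δ_0) = -15
  2·σ_1 + 6·σ_2 + 1·σ_3 = 6(Δ_2 - Δ_1) = 9
Natural end conditions: σ_0 = σ_3 = 0.
Solving the tridiagonal system: σ_0 = 0, σ_1 = -27/8, σ_2 = 21/8, σ_3 = 0.
On [1, 2], g(t) = -1 + 25/16·(t - 1) + 0·(t - 1)² - 9/16·(t - 1)³.
With (t - 1) = 2/3: g(5/3) = -1/8.

-0.1250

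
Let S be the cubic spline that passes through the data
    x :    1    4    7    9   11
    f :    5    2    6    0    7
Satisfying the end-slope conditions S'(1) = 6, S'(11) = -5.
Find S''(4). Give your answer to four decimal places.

5.1476

Write σ_i for S''(x_i). With h_i = 3, 3, 2, 2 and divided differences Δ_i = -1, 4/3, -3, 7/2, the continuity of S' gives the tridiagonal system
  3·σ_0 + 12·σ_1 + 3·σ_2 = 6(Δ_1 - Δ_0) = 14
  3·σ_1 + 10·σ_2 + 2·σ_3 = 6(Δ_2 - Δ_1) = -26
  2·σ_2 + 8·σ_3 + 2·σ_4 = 6(Δ_3 - Δ_2) = 39
Clamped end conditions give two more equations: 2h_0·σ_0 + h_0·σ_1 = 6(Δ_0 - S'(1)) = -42 and h_3·σ_3 + 2h_3·σ_4 = 6(S'(11) - Δ_3) = -51.
Solving: σ_0 = -4021/420, σ_1 = 1081/210, σ_2 = -127/20, σ_3 = 386/35, σ_4 = -2557/140.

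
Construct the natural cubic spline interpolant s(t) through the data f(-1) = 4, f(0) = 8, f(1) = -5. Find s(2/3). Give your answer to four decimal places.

With M_i denoting the second derivative at x_i, h_i = 1, 1, and Δ_i = (y_(i+1) − y_i)/h_i = 4, -13:
  1·M_0 + 4·M_1 + 1·M_2 = 6(Δ_1 - Δ_0) = -102
Natural end conditions: M_0 = M_2 = 0.
Solving: M_0 = 0, M_1 = -51/2, M_2 = 0.
On [0, 1], s(t) = 8 - 9/2·t - 51/4·t² + 17/4·t³.
With t = 2/3: s(2/3) = 16/27.

0.5926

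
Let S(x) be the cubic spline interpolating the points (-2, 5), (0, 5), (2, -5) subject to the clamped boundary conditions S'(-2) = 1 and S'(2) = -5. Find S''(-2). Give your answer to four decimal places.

Put σ_i = S'' at the i-th knot. Here h = (2, 2) and Δ = (0, -5), so the interior equations h_(i-1)·σ_(i-1) + 2(h_(i-1)+h_i)·σ_i + h_i·σ_(i+1) = 6(Δ_i − Δ_(i-1)) read
  2·σ_0 + 8·σ_1 + 2·σ_2 = 6(Δ_1 - Δ_0) = -30
Clamped end conditions give two more equations: 2h_0·σ_0 + h_0·σ_1 = 6(Δ_0 - S'(-2)) = -6 and h_1·σ_1 + 2h_1·σ_2 = 6(S'(2) - Δ_1) = 0.
Hence σ_0 = 3/4, σ_1 = -9/2, σ_2 = 9/4.

0.7500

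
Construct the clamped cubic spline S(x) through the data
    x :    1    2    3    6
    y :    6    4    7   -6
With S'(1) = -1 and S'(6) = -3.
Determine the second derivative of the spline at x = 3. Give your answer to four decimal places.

-9.2414

Put m_i = S'' at the i-th knot. Here h = (1, 1, 3) and Δ = (-2, 3, -13/3), so the interior equations h_(i-1)·m_(i-1) + 2(h_(i-1)+h_i)·m_i + h_i·m_(i+1) = 6(Δ_i − Δ_(i-1)) read
  1·m_0 + 4·m_1 + 1·m_2 = 6(Δ_1 - Δ_0) = 30
  1·m_1 + 8·m_2 + 3·m_3 = 6(Δ_2 - Δ_1) = -44
Clamped end conditions give two more equations: 2h_0·m_0 + h_0·m_1 = 6(Δ_0 - S'(1)) = -6 and h_2·m_2 + 2h_2·m_3 = 6(S'(6) - Δ_2) = 8.
Solving the tridiagonal system: m_0 = -262/29, m_1 = 350/29, m_2 = -268/29, m_3 = 518/87.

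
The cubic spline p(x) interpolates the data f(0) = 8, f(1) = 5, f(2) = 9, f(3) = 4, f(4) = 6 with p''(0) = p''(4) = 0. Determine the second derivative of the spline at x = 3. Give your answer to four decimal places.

Put M_i = p'' at the i-th knot. Here h = (1, 1, 1, 1) and Δ = (-3, 4, -5, 2), so the interior equations h_(i-1)·M_(i-1) + 2(h_(i-1)+h_i)·M_i + h_i·M_(i+1) = 6(Δ_i − Δ_(i-1)) read
  1·M_0 + 4·M_1 + 1·M_2 = 6(Δ_1 - Δ_0) = 42
  1·M_1 + 4·M_2 + 1·M_3 = 6(Δ_2 - Δ_1) = -54
  1·M_2 + 4·M_3 + 1·M_4 = 6(Δ_3 - Δ_2) = 42
Natural end conditions: M_0 = M_4 = 0.
Hence M_0 = 0, M_1 = 111/7, M_2 = -150/7, M_3 = 111/7, M_4 = 0.

15.8571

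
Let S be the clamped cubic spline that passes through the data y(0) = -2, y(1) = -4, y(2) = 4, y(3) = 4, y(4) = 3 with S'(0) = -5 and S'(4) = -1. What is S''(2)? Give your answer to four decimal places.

-17.7500

Put σ_i = S'' at the i-th knot. Here h = (1, 1, 1, 1) and Δ = (-2, 8, 0, -1), so the interior equations h_(i-1)·σ_(i-1) + 2(h_(i-1)+h_i)·σ_i + h_i·σ_(i+1) = 6(Δ_i − Δ_(i-1)) read
  1·σ_0 + 4·σ_1 + 1·σ_2 = 6(Δ_1 - Δ_0) = 60
  1·σ_1 + 4·σ_2 + 1·σ_3 = 6(Δ_2 - Δ_1) = -48
  1·σ_2 + 4·σ_3 + 1·σ_4 = 6(Δ_3 - Δ_2) = -6
Clamped end conditions give two more equations: 2h_0·σ_0 + h_0·σ_1 = 6(Δ_0 - S'(0)) = 18 and h_3·σ_3 + 2h_3·σ_4 = 6(S'(4) - Δ_3) = 0.
Hence σ_0 = -23/28, σ_1 = 275/14, σ_2 = -71/4, σ_3 = 47/14, σ_4 = -47/28.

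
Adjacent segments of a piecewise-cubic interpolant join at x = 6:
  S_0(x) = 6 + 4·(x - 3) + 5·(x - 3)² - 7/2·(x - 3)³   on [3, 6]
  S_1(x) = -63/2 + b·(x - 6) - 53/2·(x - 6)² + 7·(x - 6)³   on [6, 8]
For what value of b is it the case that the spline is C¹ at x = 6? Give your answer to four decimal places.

-60.5000

S_0'(x) = 4 + 10·(x - 3) - 21/2·(x - 3)², so S_0'(6) = -121/2. On the right, S_1'(6) = b, so b = -121/2.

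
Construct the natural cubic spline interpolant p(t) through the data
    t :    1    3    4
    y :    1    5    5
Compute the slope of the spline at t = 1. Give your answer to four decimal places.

Write m_i for p''(x_i). With h_i = 2, 1 and divided differences Δ_i = 2, 0, the continuity of p' gives the tridiagonal system
  2·m_0 + 6·m_1 + 1·m_2 = 6(Δ_1 - Δ_0) = -12
Natural end conditions: m_0 = m_2 = 0.
Forward elimination and back-substitution give m_0 = 0, m_1 = -2, m_2 = 0.
On [1, 3], p'(t) = b_0 + 2c_0·(t - 1) + 3d_0·(t - 1)² with b_0 = Δ_0 - h_0(2m_0 + m_1)/6 = 8/3, c_0 = m_0/2 = 0, d_0 = (m_1 - m_0)/(6h_0) = -1/6. So p'(1) = 8/3.

2.6667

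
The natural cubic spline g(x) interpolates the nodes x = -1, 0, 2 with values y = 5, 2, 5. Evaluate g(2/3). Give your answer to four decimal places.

1.8889

Let M_i = g''(x_i). Step sizes h_i = 1, 2; slopes of the chords Δ_i = (y_(i+1) - y_i)/h_i = -3, 3/2.
  1·M_0 + 6·M_1 + 2·M_2 = 6(Δ_1 - Δ_0) = 27
Natural end conditions: M_0 = M_2 = 0.
Solving the tridiagonal system: M_0 = 0, M_1 = 9/2, M_2 = 0.
On [0, 2], g(x) = 2 - 3/2·x + 9/4·x² - 3/8·x³.
With x = 2/3: g(2/3) = 17/9.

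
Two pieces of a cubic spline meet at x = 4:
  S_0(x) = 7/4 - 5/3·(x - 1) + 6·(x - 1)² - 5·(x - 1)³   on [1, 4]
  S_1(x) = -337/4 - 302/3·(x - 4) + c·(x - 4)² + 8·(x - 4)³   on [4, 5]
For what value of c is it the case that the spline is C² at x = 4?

-39

S_0''(x) = 12 - 30·(x - 1), so S_0''(4) = -78. On the right, S_1''(4) = 2c, so c = -39.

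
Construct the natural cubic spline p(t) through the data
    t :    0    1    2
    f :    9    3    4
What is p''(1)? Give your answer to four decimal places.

10.5000

Write M_i for p''(x_i). With h_i = 1, 1 and divided differences Δ_i = -6, 1, the continuity of p' gives the tridiagonal system
  1·M_0 + 4·M_1 + 1·M_2 = 6(Δ_1 - Δ_0) = 42
Natural end conditions: M_0 = M_2 = 0.
Hence M_0 = 0, M_1 = 21/2, M_2 = 0.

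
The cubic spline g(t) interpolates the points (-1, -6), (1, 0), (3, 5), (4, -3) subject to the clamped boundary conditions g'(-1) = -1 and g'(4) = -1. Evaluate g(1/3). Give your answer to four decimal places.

-3.5523

Put M_i = g'' at the i-th knot. Here h = (2, 2, 1) and Δ = (3, 5/2, -8), so the interior equations h_(i-1)·M_(i-1) + 2(h_(i-1)+h_i)·M_i + h_i·M_(i+1) = 6(Δ_i − Δ_(i-1)) read
  2·M_0 + 8·M_1 + 2·M_2 = 6(Δ_1 - Δ_0) = -3
  2·M_1 + 6·M_2 + 1·M_3 = 6(Δ_2 - Δ_1) = -63
Clamped end conditions give two more equations: 2h_0·M_0 + h_0·M_1 = 6(Δ_0 - g'(-1)) = 24 and h_2·M_2 + 2h_2·M_3 = 6(g'(4) - Δ_2) = 42.
Solving: M_0 = 219/46, M_1 = 57/23, M_2 = -372/23, M_3 = 669/23.
On [-1, 1], g(t) = -6 - 1·(t + 1) + 219/92·(t + 1)² - 35/184·(t + 1)³.
With (t + 1) = 4/3: g(1/3) = -2206/621.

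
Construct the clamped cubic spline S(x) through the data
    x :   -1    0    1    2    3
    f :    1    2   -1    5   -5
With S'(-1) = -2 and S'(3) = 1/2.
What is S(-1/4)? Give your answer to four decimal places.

Write M_i for S''(x_i). With h_i = 1, 1, 1, 1 and divided differences Δ_i = 1, -3, 6, -10, the continuity of S' gives the tridiagonal system
  1·M_0 + 4·M_1 + 1·M_2 = 6(Δ_1 - Δ_0) = -24
  1·M_1 + 4·M_2 + 1·M_3 = 6(Δ_2 - Δ_1) = 54
  1·M_2 + 4·M_3 + 1·M_4 = 6(Δ_3 - Δ_2) = -96
Clamped end conditions give two more equations: 2h_0·M_0 + h_0·M_1 = 6(Δ_0 - S'(-1)) = 18 and h_3·M_3 + 2h_3·M_4 = 6(S'(3) - Δ_3) = 63.
Solving: M_0 = 143/8, M_1 = -71/4, M_2 = 233/8, M_3 = -179/4, M_4 = 431/8.
On [-1, 0], S(x) = 1 - 2·(x + 1) + 143/16·(x + 1)² - 95/16·(x + 1)³.
With (x + 1) = 3/4: S(-1/4) = 2071/1024.

2.0225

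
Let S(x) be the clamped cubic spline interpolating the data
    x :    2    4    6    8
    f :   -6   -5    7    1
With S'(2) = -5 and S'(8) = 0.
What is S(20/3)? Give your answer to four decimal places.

5.6716

Put M_i = S'' at the i-th knot. Here h = (2, 2, 2) and Δ = (1/2, 6, -3), so the interior equations h_(i-1)·M_(i-1) + 2(h_(i-1)+h_i)·M_i + h_i·M_(i+1) = 6(Δ_i − Δ_(i-1)) read
  2·M_0 + 8·M_1 + 2·M_2 = 6(Δ_1 - Δ_0) = 33
  2·M_1 + 8·M_2 + 2·M_3 = 6(Δ_2 - Δ_1) = -54
Clamped end conditions give two more equations: 2h_0·M_0 + h_0·M_1 = 6(Δ_0 - S'(2)) = 33 and h_2·M_2 + 2h_2·M_3 = 6(S'(8) - Δ_2) = 18.
Hence M_0 = 167/30, M_1 = 161/30, M_2 = -158/15, M_3 = 293/30.
On [6, 8], S(x) = 7 + 23/30·(x - 6) - 79/15·(x - 6)² + 203/120·(x - 6)³.
With (x - 6) = 2/3: S(20/3) = 2297/405.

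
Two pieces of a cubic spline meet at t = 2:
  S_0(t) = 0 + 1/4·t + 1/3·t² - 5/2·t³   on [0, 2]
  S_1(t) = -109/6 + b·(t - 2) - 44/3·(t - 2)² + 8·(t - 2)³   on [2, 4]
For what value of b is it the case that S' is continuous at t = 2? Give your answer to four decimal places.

S_0'(t) = 1/4 + 2/3·t - 15/2·t², so S_0'(2) = -341/12. On the right, S_1'(2) = b, so b = -341/12.

-28.4167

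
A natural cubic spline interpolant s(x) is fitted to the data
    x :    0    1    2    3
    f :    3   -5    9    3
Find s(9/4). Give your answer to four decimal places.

With σ_i denoting the second derivative at x_i, h_i = 1, 1, 1, and Δ_i = (y_(i+1) − y_i)/h_i = -8, 14, -6:
  1·σ_0 + 4·σ_1 + 1·σ_2 = 6(Δ_1 - Δ_0) = 132
  1·σ_1 + 4·σ_2 + 1·σ_3 = 6(Δ_2 - Δ_1) = -120
Natural end conditions: σ_0 = σ_3 = 0.
Solving the tridiagonal system: σ_0 = 0, σ_1 = 216/5, σ_2 = -204/5, σ_3 = 0.
On [2, 3], s(x) = 9 + 38/5·(x - 2) - 102/5·(x - 2)² + 34/5·(x - 2)³.
With (x - 2) = 1/4: s(9/4) = 1557/160.

9.7313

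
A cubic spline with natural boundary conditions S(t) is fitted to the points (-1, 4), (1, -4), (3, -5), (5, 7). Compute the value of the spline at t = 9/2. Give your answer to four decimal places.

3.2969

Let σ_i = S''(x_i). Step sizes h_i = 2, 2, 2; slopes of the chords Δ_i = (y_(i+1) - y_i)/h_i = -4, -1/2, 6.
  2·σ_0 + 8·σ_1 + 2·σ_2 = 6(Δ_1 - Δ_0) = 21
  2·σ_1 + 8·σ_2 + 2·σ_3 = 6(Δ_2 - Δ_1) = 39
Natural end conditions: σ_0 = σ_3 = 0.
Solving: σ_0 = 0, σ_1 = 3/2, σ_2 = 9/2, σ_3 = 0.
On [3, 5], S(t) = -5 + 3·(t - 3) + 9/4·(t - 3)² - 3/8·(t - 3)³.
With (t - 3) = 3/2: S(9/2) = 211/64.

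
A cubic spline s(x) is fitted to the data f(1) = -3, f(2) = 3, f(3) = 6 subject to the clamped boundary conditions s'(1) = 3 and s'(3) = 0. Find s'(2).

Write σ_i for s''(x_i). With h_i = 1, 1 and divided differences Δ_i = 6, 3, the continuity of s' gives the tridiagonal system
  1·σ_0 + 4·σ_1 + 1·σ_2 = 6(Δ_1 - Δ_0) = -18
Clamped end conditions give two more equations: 2h_0·σ_0 + h_0·σ_1 = 6(Δ_0 - s'(1)) = 18 and h_1·σ_1 + 2h_1·σ_2 = 6(s'(3) - Δ_1) = -18.
Forward elimination and back-substitution give σ_0 = 12, σ_1 = -6, σ_2 = -6.
On [2, 3], s'(x) = b_1 + 2c_1·(x - 2) + 3d_1·(x - 2)² with b_1 = Δ_1 - h_1(2σ_1 + σ_2)/6 = 6, c_1 = σ_1/2 = -3, d_1 = (σ_2 - σ_1)/(6h_1) = 0. So s'(2) = 6.

6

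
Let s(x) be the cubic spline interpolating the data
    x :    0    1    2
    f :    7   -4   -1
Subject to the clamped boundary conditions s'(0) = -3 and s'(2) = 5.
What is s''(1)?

34

Write M_i for s''(x_i). With h_i = 1, 1 and divided differences Δ_i = -11, 3, the continuity of s' gives the tridiagonal system
  1·M_0 + 4·M_1 + 1·M_2 = 6(Δ_1 - Δ_0) = 84
Clamped end conditions give two more equations: 2h_0·M_0 + h_0·M_1 = 6(Δ_0 - s'(0)) = -48 and h_1·M_1 + 2h_1·M_2 = 6(s'(2) - Δ_1) = 12.
Forward elimination and back-substitution give M_0 = -41, M_1 = 34, M_2 = -11.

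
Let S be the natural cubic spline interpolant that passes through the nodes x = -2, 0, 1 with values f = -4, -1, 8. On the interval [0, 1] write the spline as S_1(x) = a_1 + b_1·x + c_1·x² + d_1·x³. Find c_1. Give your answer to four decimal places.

3.7500

Let M_i = S''(x_i). Step sizes h_i = 2, 1; slopes of the chords Δ_i = (y_(i+1) - y_i)/h_i = 3/2, 9.
  2·M_0 + 6·M_1 + 1·M_2 = 6(Δ_1 - Δ_0) = 45
Natural end conditions: M_0 = M_2 = 0.
Hence M_0 = 0, M_1 = 15/2, M_2 = 0.
On [0, 1], with S_1(x) = a_1 + b_1·x + c_1·x² + d_1·x³: c_1 = M_1/2 = 15/4, d_1 = (M_2 - M_1)/(6h_1) = -5/4, b_1 = Δ_1 - h_1(2M_1 + M_2)/6 = 13/2.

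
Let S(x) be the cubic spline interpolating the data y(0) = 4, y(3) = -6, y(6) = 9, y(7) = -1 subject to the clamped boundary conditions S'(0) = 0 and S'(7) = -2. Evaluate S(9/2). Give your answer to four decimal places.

Put M_i = S'' at the i-th knot. Here h = (3, 3, 1) and Δ = (-10/3, 5, -10), so the interior equations h_(i-1)·M_(i-1) + 2(h_(i-1)+h_i)·M_i + h_i·M_(i+1) = 6(Δ_i − Δ_(i-1)) read
  3·M_0 + 12·M_1 + 3·M_2 = 6(Δ_1 - Δ_0) = 50
  3·M_1 + 8·M_2 + 1·M_3 = 6(Δ_2 - Δ_1) = -90
Clamped end conditions give two more equations: 2h_0·M_0 + h_0·M_1 = 6(Δ_0 - S'(0)) = -20 and h_2·M_2 + 2h_2·M_3 = 6(S'(7) - Δ_2) = 48.
Forward elimination and back-substitution give M_0 = -838/93, M_1 = 352/31, M_2 = -612/31, M_3 = 1050/31.
On [3, 6], S(x) = -6 + 109/31·(x - 3) + 176/31·(x - 3)² - 482/279·(x - 3)³.
With (x - 3) = 3/2: S(9/2) = 771/124.

6.2177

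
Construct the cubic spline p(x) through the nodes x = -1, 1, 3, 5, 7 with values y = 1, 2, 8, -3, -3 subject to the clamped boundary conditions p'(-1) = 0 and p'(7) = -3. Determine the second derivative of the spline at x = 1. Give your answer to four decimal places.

Write σ_i for p''(x_i). With h_i = 2, 2, 2, 2 and divided differences Δ_i = 1/2, 3, -11/2, 0, the continuity of p' gives the tridiagonal system
  2·σ_0 + 8·σ_1 + 2·σ_2 = 6(Δ_1 - Δ_0) = 15
  2·σ_1 + 8·σ_2 + 2·σ_3 = 6(Δ_2 - Δ_1) = -51
  2·σ_2 + 8·σ_3 + 2·σ_4 = 6(Δ_3 - Δ_2) = 33
Clamped end conditions give two more equations: 2h_0·σ_0 + h_0·σ_1 = 6(Δ_0 - p'(-1)) = 3 and h_3·σ_3 + 2h_3·σ_4 = 6(p'(7) - Δ_3) = -18.
Hence σ_0 = -45/28, σ_1 = 33/7, σ_2 = -39/4, σ_3 = 123/14, σ_4 = -249/28.

4.7143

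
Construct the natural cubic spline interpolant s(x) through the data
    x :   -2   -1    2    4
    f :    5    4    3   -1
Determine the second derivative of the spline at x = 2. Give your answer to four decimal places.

Write M_i for s''(x_i). With h_i = 1, 3, 2 and divided differences Δ_i = -1, -1/3, -2, the continuity of s' gives the tridiagonal system
  1·M_0 + 8·M_1 + 3·M_2 = 6(Δ_1 - Δ_0) = 4
  3·M_1 + 10·M_2 + 2·M_3 = 6(Δ_2 - Δ_1) = -10
Natural end conditions: M_0 = M_3 = 0.
Forward elimination and back-substitution give M_0 = 0, M_1 = 70/71, M_2 = -92/71, M_3 = 0.

-1.2958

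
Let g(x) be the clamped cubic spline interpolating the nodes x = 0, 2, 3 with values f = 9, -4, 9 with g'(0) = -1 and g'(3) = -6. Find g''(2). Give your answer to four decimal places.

Write m_i for g''(x_i). With h_i = 2, 1 and divided differences Δ_i = -13/2, 13, the continuity of g' gives the tridiagonal system
  2·m_0 + 6·m_1 + 1·m_2 = 6(Δ_1 - Δ_0) = 117
Clamped end conditions give two more equations: 2h_0·m_0 + h_0·m_1 = 6(Δ_0 - g'(0)) = -33 and h_1·m_1 + 2h_1·m_2 = 6(g'(3) - Δ_1) = -114.
Forward elimination and back-substitution give m_0 = -353/12, m_1 = 127/3, m_2 = -469/6.

42.3333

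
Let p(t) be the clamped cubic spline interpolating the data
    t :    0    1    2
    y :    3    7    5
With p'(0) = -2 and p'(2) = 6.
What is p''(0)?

31

With m_i denoting the second derivative at x_i, h_i = 1, 1, and Δ_i = (y_(i+1) − y_i)/h_i = 4, -2:
  1·m_0 + 4·m_1 + 1·m_2 = 6(Δ_1 - Δ_0) = -36
Clamped end conditions give two more equations: 2h_0·m_0 + h_0·m_1 = 6(Δ_0 - p'(0)) = 36 and h_1·m_1 + 2h_1·m_2 = 6(p'(2) - Δ_1) = 48.
Solving: m_0 = 31, m_1 = -26, m_2 = 37.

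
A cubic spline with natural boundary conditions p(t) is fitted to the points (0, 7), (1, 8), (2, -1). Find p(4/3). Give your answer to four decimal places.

Let σ_i = p''(x_i). Step sizes h_i = 1, 1; slopes of the chords Δ_i = (y_(i+1) - y_i)/h_i = 1, -9.
  1·σ_0 + 4·σ_1 + 1·σ_2 = 6(Δ_1 - Δ_0) = -60
Natural end conditions: σ_0 = σ_2 = 0.
Solving the tridiagonal system: σ_0 = 0, σ_1 = -15, σ_2 = 0.
On [1, 2], p(t) = 8 - 4·(t - 1) - 15/2·(t - 1)² + 5/2·(t - 1)³.
With (t - 1) = 1/3: p(4/3) = 160/27.

5.9259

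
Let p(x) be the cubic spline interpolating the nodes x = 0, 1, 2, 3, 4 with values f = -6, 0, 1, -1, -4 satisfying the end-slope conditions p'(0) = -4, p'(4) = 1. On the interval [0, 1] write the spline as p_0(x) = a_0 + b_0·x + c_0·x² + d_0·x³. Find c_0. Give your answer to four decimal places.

19.3750

Write σ_i for p''(x_i). With h_i = 1, 1, 1, 1 and divided differences Δ_i = 6, 1, -2, -3, the continuity of p' gives the tridiagonal system
  1·σ_0 + 4·σ_1 + 1·σ_2 = 6(Δ_1 - Δ_0) = -30
  1·σ_1 + 4·σ_2 + 1·σ_3 = 6(Δ_2 - Δ_1) = -18
  1·σ_2 + 4·σ_3 + 1·σ_4 = 6(Δ_3 - Δ_2) = -6
Clamped end conditions give two more equations: 2h_0·σ_0 + h_0·σ_1 = 6(Δ_0 - p'(0)) = 60 and h_3·σ_3 + 2h_3·σ_4 = 6(p'(4) - Δ_3) = 24.
Hence σ_0 = 155/4, σ_1 = -35/2, σ_2 = 5/4, σ_3 = -11/2, σ_4 = 59/4.
On [0, 1], with p_0(x) = a_0 + b_0·x + c_0·x² + d_0·x³: c_0 = σ_0/2 = 155/8, d_0 = (σ_1 - σ_0)/(6h_0) = -75/8, b_0 = Δ_0 - h_0(2σ_0 + σ_1)/6 = -4.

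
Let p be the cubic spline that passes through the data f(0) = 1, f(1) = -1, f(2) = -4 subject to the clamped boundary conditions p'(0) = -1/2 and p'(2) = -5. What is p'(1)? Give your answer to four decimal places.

-2.3750

Put m_i = p'' at the i-th knot. Here h = (1, 1) and Δ = (-2, -3), so the interior equations h_(i-1)·m_(i-1) + 2(h_(i-1)+h_i)·m_i + h_i·m_(i+1) = 6(Δ_i − Δ_(i-1)) read
  1·m_0 + 4·m_1 + 1·m_2 = 6(Δ_1 - Δ_0) = -6
Clamped end conditions give two more equations: 2h_0·m_0 + h_0·m_1 = 6(Δ_0 - p'(0)) = -9 and h_1·m_1 + 2h_1·m_2 = 6(p'(2) - Δ_1) = -12.
Solving the tridiagonal system: m_0 = -21/4, m_1 = 3/2, m_2 = -27/4.
On [1, 2], p'(x) = b_1 + 2c_1·(x - 1) + 3d_1·(x - 1)² with b_1 = Δ_1 - h_1(2m_1 + m_2)/6 = -19/8, c_1 = m_1/2 = 3/4, d_1 = (m_2 - m_1)/(6h_1) = -11/8. So p'(1) = -19/8.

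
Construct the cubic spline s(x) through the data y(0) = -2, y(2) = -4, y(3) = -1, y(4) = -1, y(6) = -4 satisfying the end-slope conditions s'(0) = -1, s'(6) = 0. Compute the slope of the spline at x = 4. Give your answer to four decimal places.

-1.4583

Put M_i = s'' at the i-th knot. Here h = (2, 1, 1, 2) and Δ = (-1, 3, 0, -3/2), so the interior equations h_(i-1)·M_(i-1) + 2(h_(i-1)+h_i)·M_i + h_i·M_(i+1) = 6(Δ_i − Δ_(i-1)) read
  2·M_0 + 6·M_1 + 1·M_2 = 6(Δ_1 - Δ_0) = 24
  1·M_1 + 4·M_2 + 1·M_3 = 6(Δ_2 - Δ_1) = -18
  1·M_2 + 6·M_3 + 2·M_4 = 6(Δ_3 - Δ_2) = -9
Clamped end conditions give two more equations: 2h_0·M_0 + h_0·M_1 = 6(Δ_0 - s'(0)) = 0 and h_3·M_3 + 2h_3·M_4 = 6(s'(6) - Δ_3) = 9.
Solving: M_0 = -71/24, M_1 = 71/12, M_2 = -67/12, M_3 = -19/12, M_4 = 73/24.
On [4, 6], s'(x) = b_3 + 2c_3·(x - 4) + 3d_3·(x - 4)² with b_3 = Δ_3 - h_3(2M_3 + M_4)/6 = -35/24, c_3 = M_3/2 = -19/24, d_3 = (M_4 - M_3)/(6h_3) = 37/96. So s'(4) = -35/24.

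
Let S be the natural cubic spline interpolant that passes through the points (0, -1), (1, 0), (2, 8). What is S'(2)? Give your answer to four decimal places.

Write M_i for S''(x_i). With h_i = 1, 1 and divided differences Δ_i = 1, 8, the continuity of S' gives the tridiagonal system
  1·M_0 + 4·M_1 + 1·M_2 = 6(Δ_1 - Δ_0) = 42
Natural end conditions: M_0 = M_2 = 0.
Solving the tridiagonal system: M_0 = 0, M_1 = 21/2, M_2 = 0.
On [1, 2], S'(x) = b_1 + 2c_1·(x - 1) + 3d_1·(x - 1)² with b_1 = Δ_1 - h_1(2M_1 + M_2)/6 = 9/2, c_1 = M_1/2 = 21/4, d_1 = (M_2 - M_1)/(6h_1) = -7/4. So S'(2) = 39/4.

9.7500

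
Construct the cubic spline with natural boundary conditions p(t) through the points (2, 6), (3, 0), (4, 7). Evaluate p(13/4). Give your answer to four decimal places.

0.6836

With M_i denoting the second derivative at x_i, h_i = 1, 1, and Δ_i = (y_(i+1) − y_i)/h_i = -6, 7:
  1·M_0 + 4·M_1 + 1·M_2 = 6(Δ_1 - Δ_0) = 78
Natural end conditions: M_0 = M_2 = 0.
Hence M_0 = 0, M_1 = 39/2, M_2 = 0.
On [3, 4], p(t) = 0 + 1/2·(t - 3) + 39/4·(t - 3)² - 13/4·(t - 3)³.
With (t - 3) = 1/4: p(13/4) = 175/256.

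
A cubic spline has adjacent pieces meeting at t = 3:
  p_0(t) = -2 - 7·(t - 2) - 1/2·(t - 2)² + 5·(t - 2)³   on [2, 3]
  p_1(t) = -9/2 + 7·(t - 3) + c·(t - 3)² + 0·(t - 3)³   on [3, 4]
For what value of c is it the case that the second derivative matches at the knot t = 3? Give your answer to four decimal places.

p_0''(t) = -1 + 30·(t - 2), so p_0''(3) = 29. On the right, p_1''(3) = 2c, so c = 29/2.

14.5000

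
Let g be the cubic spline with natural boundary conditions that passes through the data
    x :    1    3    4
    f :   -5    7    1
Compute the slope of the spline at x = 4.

-8

Write M_i for g''(x_i). With h_i = 2, 1 and divided differences Δ_i = 6, -6, the continuity of g' gives the tridiagonal system
  2·M_0 + 6·M_1 + 1·M_2 = 6(Δ_1 - Δ_0) = -72
Natural end conditions: M_0 = M_2 = 0.
Hence M_0 = 0, M_1 = -12, M_2 = 0.
On [3, 4], g'(x) = b_1 + 2c_1·(x - 3) + 3d_1·(x - 3)² with b_1 = Δ_1 - h_1(2M_1 + M_2)/6 = -2, c_1 = M_1/2 = -6, d_1 = (M_2 - M_1)/(6h_1) = 2. So g'(4) = -8.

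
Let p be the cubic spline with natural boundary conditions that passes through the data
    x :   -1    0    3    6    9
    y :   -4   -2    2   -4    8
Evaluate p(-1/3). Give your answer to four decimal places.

Put m_i = p'' at the i-th knot. Here h = (1, 3, 3, 3) and Δ = (2, 4/3, -2, 4), so the interior equations h_(i-1)·m_(i-1) + 2(h_(i-1)+h_i)·m_i + h_i·m_(i+1) = 6(Δ_i − Δ_(i-1)) read
  1·m_0 + 8·m_1 + 3·m_2 = 6(Δ_1 - Δ_0) = -4
  3·m_1 + 12·m_2 + 3·m_3 = 6(Δ_2 - Δ_1) = -20
  3·m_2 + 12·m_3 + 3·m_4 = 6(Δ_3 - Δ_2) = 36
Natural end conditions: m_0 = m_4 = 0.
Hence m_0 = 0, m_1 = 14/27, m_2 = -220/81, m_3 = 298/81, m_4 = 0.
On [-1, 0], p(x) = -4 + 155/81·(x + 1) + 0·(x + 1)² + 7/81·(x + 1)³.
With (x + 1) = 2/3: p(-1/3) = -5902/2187.

-2.6987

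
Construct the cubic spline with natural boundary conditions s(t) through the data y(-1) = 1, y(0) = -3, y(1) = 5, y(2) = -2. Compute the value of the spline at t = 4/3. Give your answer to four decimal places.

4.4444

Let σ_i = s''(x_i). Step sizes h_i = 1, 1, 1; slopes of the chords Δ_i = (y_(i+1) - y_i)/h_i = -4, 8, -7.
  1·σ_0 + 4·σ_1 + 1·σ_2 = 6(Δ_1 - Δ_0) = 72
  1·σ_1 + 4·σ_2 + 1·σ_3 = 6(Δ_2 - Δ_1) = -90
Natural end conditions: σ_0 = σ_3 = 0.
Forward elimination and back-substitution give σ_0 = 0, σ_1 = 126/5, σ_2 = -144/5, σ_3 = 0.
On [1, 2], s(t) = 5 + 13/5·(t - 1) - 72/5·(t - 1)² + 24/5·(t - 1)³.
With (t - 1) = 1/3: s(4/3) = 40/9.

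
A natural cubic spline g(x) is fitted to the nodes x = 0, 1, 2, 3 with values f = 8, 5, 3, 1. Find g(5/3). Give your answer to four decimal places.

3.6123

With M_i denoting the second derivative at x_i, h_i = 1, 1, 1, and Δ_i = (y_(i+1) − y_i)/h_i = -3, -2, -2:
  1·M_0 + 4·M_1 + 1·M_2 = 6(Δ_1 - Δ_0) = 6
  1·M_1 + 4·M_2 + 1·M_3 = 6(Δ_2 - Δ_1) = 0
Natural end conditions: M_0 = M_3 = 0.
Solving: M_0 = 0, M_1 = 8/5, M_2 = -2/5, M_3 = 0.
On [1, 2], g(x) = 5 - 37/15·(x - 1) + 4/5·(x - 1)² - 1/3·(x - 1)³.
With (x - 1) = 2/3: g(5/3) = 1463/405.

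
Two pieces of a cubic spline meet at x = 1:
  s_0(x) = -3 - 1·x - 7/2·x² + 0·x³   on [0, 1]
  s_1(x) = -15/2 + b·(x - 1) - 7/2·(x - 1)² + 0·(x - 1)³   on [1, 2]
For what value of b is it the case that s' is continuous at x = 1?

s_0'(x) = -1 - 7·x + 0·x², so s_0'(1) = -8. On the right, s_1'(1) = b, so b = -8.

-8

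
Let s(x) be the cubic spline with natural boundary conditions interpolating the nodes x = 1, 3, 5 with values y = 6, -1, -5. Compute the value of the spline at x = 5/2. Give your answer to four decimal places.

Let M_i = s''(x_i). Step sizes h_i = 2, 2; slopes of the chords Δ_i = (y_(i+1) - y_i)/h_i = -7/2, -2.
  2·M_0 + 8·M_1 + 2·M_2 = 6(Δ_1 - Δ_0) = 9
Natural end conditions: M_0 = M_2 = 0.
Hence M_0 = 0, M_1 = 9/8, M_2 = 0.
On [1, 3], s(x) = 6 - 31/8·(x - 1) + 0·(x - 1)² + 3/32·(x - 1)³.
With (x - 1) = 3/2: s(5/2) = 129/256.

0.5039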